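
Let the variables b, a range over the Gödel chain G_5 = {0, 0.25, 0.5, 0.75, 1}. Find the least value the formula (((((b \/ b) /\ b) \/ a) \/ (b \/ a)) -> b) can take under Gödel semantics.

0.00

The minimum is attained at b = 0, a = 0.25:
  (b \/ b) = max(0, 0) = 0
  ((b \/ b) /\ b) = min(0, 0) = 0
  (((b \/ b) /\ b) \/ a) = max(0, 0.25) = 0.25
  (b \/ a) = max(0, 0.25) = 0.25
  ((((b \/ b) /\ b) \/ a) \/ (b \/ a)) = max(0.25, 0.25) = 0.25
  (((((b \/ b) /\ b) \/ a) \/ (b \/ a)) -> b): 0.25 > 0, so result = 0
Checking all 25 assignments confirms none give a value below 0.00.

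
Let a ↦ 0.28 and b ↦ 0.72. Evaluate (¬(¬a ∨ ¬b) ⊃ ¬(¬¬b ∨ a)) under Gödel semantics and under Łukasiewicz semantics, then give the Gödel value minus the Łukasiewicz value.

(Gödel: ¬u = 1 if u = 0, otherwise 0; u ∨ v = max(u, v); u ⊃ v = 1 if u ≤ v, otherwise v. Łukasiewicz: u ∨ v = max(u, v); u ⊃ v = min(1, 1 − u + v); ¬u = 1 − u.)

-1.00

Gödel evaluation:
  ¬a: Gödel ¬ of 0.28 = 0 (operand ≠ 0)
  ¬b: Gödel ¬ of 0.72 = 0 (operand ≠ 0)
  (¬a ∨ ¬b) = max(0, 0) = 0
  ¬(¬a ∨ ¬b): Gödel ¬ of 0 = 1 (operand is 0)
  ¬b: Gödel ¬ of 0.72 = 0 (operand ≠ 0)
  ¬¬b: Gödel ¬ of 0 = 1 (operand is 0)
  (¬¬b ∨ a) = max(1, 0.28) = 1
  ¬(¬¬b ∨ a): Gödel ¬ of 1 = 0 (operand ≠ 0)
  (¬(¬a ∨ ¬b) ⊃ ¬(¬¬b ∨ a)): 1 > 0, so result = 0
  Gödel value = 0
Łukasiewicz evaluation:
  ¬a: Łukasiewicz ¬ gives 1 − 0.28 = 0.72
  ¬b: Łukasiewicz ¬ gives 1 − 0.72 = 0.28
  (¬a ∨ ¬b) = max(0.72, 0.28) = 0.72
  ¬(¬a ∨ ¬b): Łukasiewicz ¬ gives 1 − 0.72 = 0.28
  ¬b: Łukasiewicz ¬ gives 1 − 0.72 = 0.28
  ¬¬b: Łukasiewicz ¬ gives 1 − 0.28 = 0.72
  (¬¬b ∨ a) = max(0.72, 0.28) = 0.72
  ¬(¬¬b ∨ a): Łukasiewicz ¬ gives 1 − 0.72 = 0.28
  (¬(¬a ∨ ¬b) ⊃ ¬(¬¬b ∨ a)): min(1, 1 − 0.28 + 0.28) = 1
  Łukasiewicz value = 1
Difference: 0 − 1 = -1.00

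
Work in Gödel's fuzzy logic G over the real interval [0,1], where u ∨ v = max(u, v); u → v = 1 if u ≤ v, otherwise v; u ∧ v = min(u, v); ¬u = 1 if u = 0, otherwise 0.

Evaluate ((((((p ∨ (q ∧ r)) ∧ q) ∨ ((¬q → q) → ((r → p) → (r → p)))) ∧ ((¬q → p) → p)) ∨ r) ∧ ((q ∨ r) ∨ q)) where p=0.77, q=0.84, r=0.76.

0.77

(q ∧ r) = min(0.84, 0.76) = 0.76
(p ∨ (q ∧ r)) = max(0.77, 0.76) = 0.77
((p ∨ (q ∧ r)) ∧ q) = min(0.77, 0.84) = 0.77
¬q: Gödel ¬ of 0.84 = 0 (operand ≠ 0)
(¬q → q): 0 ≤ 0.84, so result = 1
(r → p): 0.76 ≤ 0.77, so result = 1
(r → p): 0.76 ≤ 0.77, so result = 1
((r → p) → (r → p)): 1 ≤ 1, so result = 1
((¬q → q) → ((r → p) → (r → p))): 1 ≤ 1, so result = 1
(((p ∨ (q ∧ r)) ∧ q) ∨ ((¬q → q) → ((r → p) → (r → p)))) = max(0.77, 1) = 1
¬q: Gödel ¬ of 0.84 = 0 (operand ≠ 0)
(¬q → p): 0 ≤ 0.77, so result = 1
((¬q → p) → p): 1 > 0.77, so result = 0.77
((((p ∨ (q ∧ r)) ∧ q) ∨ ((¬q → q) → ((r → p) → (r → p)))) ∧ ((¬q → p) → p)) = min(1, 0.77) = 0.77
(((((p ∨ (q ∧ r)) ∧ q) ∨ ((¬q → q) → ((r → p) → (r → p)))) ∧ ((¬q → p) → p)) ∨ r) = max(0.77, 0.76) = 0.77
(q ∨ r) = max(0.84, 0.76) = 0.84
((q ∨ r) ∨ q) = max(0.84, 0.84) = 0.84
((((((p ∨ (q ∧ r)) ∧ q) ∨ ((¬q → q) → ((r → p) → (r → p)))) ∧ ((¬q → p) → p)) ∨ r) ∧ ((q ∨ r) ∨ q)) = min(0.77, 0.84) = 0.77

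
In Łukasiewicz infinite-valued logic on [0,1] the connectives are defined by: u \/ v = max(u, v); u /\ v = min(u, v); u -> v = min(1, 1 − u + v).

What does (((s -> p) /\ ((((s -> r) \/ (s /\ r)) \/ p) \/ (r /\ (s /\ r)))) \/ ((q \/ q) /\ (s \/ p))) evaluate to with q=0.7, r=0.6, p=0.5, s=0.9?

(s -> p): min(1, 1 − 0.9 + 0.5) = 0.6
(s -> r): min(1, 1 − 0.9 + 0.6) = 0.7
(s /\ r) = min(0.9, 0.6) = 0.6
((s -> r) \/ (s /\ r)) = max(0.7, 0.6) = 0.7
(((s -> r) \/ (s /\ r)) \/ p) = max(0.7, 0.5) = 0.7
(s /\ r) = min(0.9, 0.6) = 0.6
(r /\ (s /\ r)) = min(0.6, 0.6) = 0.6
((((s -> r) \/ (s /\ r)) \/ p) \/ (r /\ (s /\ r))) = max(0.7, 0.6) = 0.7
((s -> p) /\ ((((s -> r) \/ (s /\ r)) \/ p) \/ (r /\ (s /\ r)))) = min(0.6, 0.7) = 0.6
(q \/ q) = max(0.7, 0.7) = 0.7
(s \/ p) = max(0.9, 0.5) = 0.9
((q \/ q) /\ (s \/ p)) = min(0.7, 0.9) = 0.7
(((s -> p) /\ ((((s -> r) \/ (s /\ r)) \/ p) \/ (r /\ (s /\ r)))) \/ ((q \/ q) /\ (s \/ p))) = max(0.6, 0.7) = 0.7

0.70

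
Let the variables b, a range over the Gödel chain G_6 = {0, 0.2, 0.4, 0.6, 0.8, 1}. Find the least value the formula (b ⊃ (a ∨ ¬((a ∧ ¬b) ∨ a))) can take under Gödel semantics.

The minimum is attained at b = 0.4, a = 0.2:
  ¬b: Gödel ¬ of 0.4 = 0 (operand ≠ 0)
  (a ∧ ¬b) = min(0.2, 0) = 0
  ((a ∧ ¬b) ∨ a) = max(0, 0.2) = 0.2
  ¬((a ∧ ¬b) ∨ a): Gödel ¬ of 0.2 = 0 (operand ≠ 0)
  (a ∨ ¬((a ∧ ¬b) ∨ a)) = max(0.2, 0) = 0.2
  (b ⊃ (a ∨ ¬((a ∧ ¬b) ∨ a))): 0.4 > 0.2, so result = 0.2
Checking all 36 assignments confirms none give a value below 0.20.

0.20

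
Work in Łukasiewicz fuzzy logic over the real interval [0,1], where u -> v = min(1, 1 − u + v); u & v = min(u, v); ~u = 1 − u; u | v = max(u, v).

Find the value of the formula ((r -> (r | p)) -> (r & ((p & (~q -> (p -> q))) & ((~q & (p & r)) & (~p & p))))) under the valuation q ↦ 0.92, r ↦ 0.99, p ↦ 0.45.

0.08

(r | p) = max(0.99, 0.45) = 0.99
(r -> (r | p)): min(1, 1 − 0.99 + 0.99) = 1
~q: Łukasiewicz ¬ gives 1 − 0.92 = 0.08
(p -> q): min(1, 1 − 0.45 + 0.92) = 1
(~q -> (p -> q)): min(1, 1 − 0.08 + 1) = 1
(p & (~q -> (p -> q))) = min(0.45, 1) = 0.45
~q: Łukasiewicz ¬ gives 1 − 0.92 = 0.08
(p & r) = min(0.45, 0.99) = 0.45
(~q & (p & r)) = min(0.08, 0.45) = 0.08
~p: Łukasiewicz ¬ gives 1 − 0.45 = 0.55
(~p & p) = min(0.55, 0.45) = 0.45
((~q & (p & r)) & (~p & p)) = min(0.08, 0.45) = 0.08
((p & (~q -> (p -> q))) & ((~q & (p & r)) & (~p & p))) = min(0.45, 0.08) = 0.08
(r & ((p & (~q -> (p -> q))) & ((~q & (p & r)) & (~p & p)))) = min(0.99, 0.08) = 0.08
((r -> (r | p)) -> (r & ((p & (~q -> (p -> q))) & ((~q & (p & r)) & (~p & p))))): min(1, 1 − 1 + 0.08) = 0.08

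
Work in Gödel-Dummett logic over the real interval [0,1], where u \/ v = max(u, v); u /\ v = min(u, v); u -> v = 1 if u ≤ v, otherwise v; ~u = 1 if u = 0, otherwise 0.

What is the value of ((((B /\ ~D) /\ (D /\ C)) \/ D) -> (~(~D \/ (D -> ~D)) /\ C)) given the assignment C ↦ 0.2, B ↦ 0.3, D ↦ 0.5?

~D: Gödel ¬ of 0.5 = 0 (operand ≠ 0)
(B /\ ~D) = min(0.3, 0) = 0
(D /\ C) = min(0.5, 0.2) = 0.2
((B /\ ~D) /\ (D /\ C)) = min(0, 0.2) = 0
(((B /\ ~D) /\ (D /\ C)) \/ D) = max(0, 0.5) = 0.5
~D: Gödel ¬ of 0.5 = 0 (operand ≠ 0)
~D: Gödel ¬ of 0.5 = 0 (operand ≠ 0)
(D -> ~D): 0.5 > 0, so result = 0
(~D \/ (D -> ~D)) = max(0, 0) = 0
~(~D \/ (D -> ~D)): Gödel ¬ of 0 = 1 (operand is 0)
(~(~D \/ (D -> ~D)) /\ C) = min(1, 0.2) = 0.2
((((B /\ ~D) /\ (D /\ C)) \/ D) -> (~(~D \/ (D -> ~D)) /\ C)): 0.5 > 0.2, so result = 0.2

0.20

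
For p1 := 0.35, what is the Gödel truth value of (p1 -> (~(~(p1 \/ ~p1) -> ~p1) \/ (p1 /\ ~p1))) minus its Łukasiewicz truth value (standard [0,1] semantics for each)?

-1.00

Gödel evaluation:
  ~p1: Gödel ¬ of 0.35 = 0 (operand ≠ 0)
  (p1 \/ ~p1) = max(0.35, 0) = 0.35
  ~(p1 \/ ~p1): Gödel ¬ of 0.35 = 0 (operand ≠ 0)
  ~p1: Gödel ¬ of 0.35 = 0 (operand ≠ 0)
  (~(p1 \/ ~p1) -> ~p1): 0 ≤ 0, so result = 1
  ~(~(p1 \/ ~p1) -> ~p1): Gödel ¬ of 1 = 0 (operand ≠ 0)
  ~p1: Gödel ¬ of 0.35 = 0 (operand ≠ 0)
  (p1 /\ ~p1) = min(0.35, 0) = 0
  (~(~(p1 \/ ~p1) -> ~p1) \/ (p1 /\ ~p1)) = max(0, 0) = 0
  (p1 -> (~(~(p1 \/ ~p1) -> ~p1) \/ (p1 /\ ~p1))): 0.35 > 0, so result = 0
  Gödel value = 0
Łukasiewicz evaluation:
  ~p1: Łukasiewicz ¬ gives 1 − 0.35 = 0.65
  (p1 \/ ~p1) = max(0.35, 0.65) = 0.65
  ~(p1 \/ ~p1): Łukasiewicz ¬ gives 1 − 0.65 = 0.35
  ~p1: Łukasiewicz ¬ gives 1 − 0.35 = 0.65
  (~(p1 \/ ~p1) -> ~p1): min(1, 1 − 0.35 + 0.65) = 1
  ~(~(p1 \/ ~p1) -> ~p1): Łukasiewicz ¬ gives 1 − 1 = 0
  ~p1: Łukasiewicz ¬ gives 1 − 0.35 = 0.65
  (p1 /\ ~p1) = min(0.35, 0.65) = 0.35
  (~(~(p1 \/ ~p1) -> ~p1) \/ (p1 /\ ~p1)) = max(0, 0.35) = 0.35
  (p1 -> (~(~(p1 \/ ~p1) -> ~p1) \/ (p1 /\ ~p1))): min(1, 1 − 0.35 + 0.35) = 1
  Łukasiewicz value = 1
Difference: 0 − 1 = -1.00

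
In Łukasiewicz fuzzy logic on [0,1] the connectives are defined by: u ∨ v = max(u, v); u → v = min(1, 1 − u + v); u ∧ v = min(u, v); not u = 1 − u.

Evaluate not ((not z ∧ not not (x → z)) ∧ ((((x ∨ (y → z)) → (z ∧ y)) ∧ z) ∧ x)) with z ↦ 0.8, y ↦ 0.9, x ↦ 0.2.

0.80

not z: Łukasiewicz ¬ gives 1 − 0.8 = 0.2
(x → z): min(1, 1 − 0.2 + 0.8) = 1
not (x → z): Łukasiewicz ¬ gives 1 − 1 = 0
not not (x → z): Łukasiewicz ¬ gives 1 − 0 = 1
(not z ∧ not not (x → z)) = min(0.2, 1) = 0.2
(y → z): min(1, 1 − 0.9 + 0.8) = 0.9
(x ∨ (y → z)) = max(0.2, 0.9) = 0.9
(z ∧ y) = min(0.8, 0.9) = 0.8
((x ∨ (y → z)) → (z ∧ y)): min(1, 1 − 0.9 + 0.8) = 0.9
(((x ∨ (y → z)) → (z ∧ y)) ∧ z) = min(0.9, 0.8) = 0.8
((((x ∨ (y → z)) → (z ∧ y)) ∧ z) ∧ x) = min(0.8, 0.2) = 0.2
((not z ∧ not not (x → z)) ∧ ((((x ∨ (y → z)) → (z ∧ y)) ∧ z) ∧ x)) = min(0.2, 0.2) = 0.2
not ((not z ∧ not not (x → z)) ∧ ((((x ∨ (y → z)) → (z ∧ y)) ∧ z) ∧ x)): Łukasiewicz ¬ gives 1 − 0.2 = 0.8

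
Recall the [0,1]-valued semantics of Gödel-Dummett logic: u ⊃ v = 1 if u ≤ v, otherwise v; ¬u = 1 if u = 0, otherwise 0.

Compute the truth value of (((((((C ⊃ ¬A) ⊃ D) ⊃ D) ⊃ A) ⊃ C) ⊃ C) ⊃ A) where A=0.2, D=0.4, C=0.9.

¬A: Gödel ¬ of 0.2 = 0 (operand ≠ 0)
(C ⊃ ¬A): 0.9 > 0, so result = 0
((C ⊃ ¬A) ⊃ D): 0 ≤ 0.4, so result = 1
(((C ⊃ ¬A) ⊃ D) ⊃ D): 1 > 0.4, so result = 0.4
((((C ⊃ ¬A) ⊃ D) ⊃ D) ⊃ A): 0.4 > 0.2, so result = 0.2
(((((C ⊃ ¬A) ⊃ D) ⊃ D) ⊃ A) ⊃ C): 0.2 ≤ 0.9, so result = 1
((((((C ⊃ ¬A) ⊃ D) ⊃ D) ⊃ A) ⊃ C) ⊃ C): 1 > 0.9, so result = 0.9
(((((((C ⊃ ¬A) ⊃ D) ⊃ D) ⊃ A) ⊃ C) ⊃ C) ⊃ A): 0.9 > 0.2, so result = 0.2

0.20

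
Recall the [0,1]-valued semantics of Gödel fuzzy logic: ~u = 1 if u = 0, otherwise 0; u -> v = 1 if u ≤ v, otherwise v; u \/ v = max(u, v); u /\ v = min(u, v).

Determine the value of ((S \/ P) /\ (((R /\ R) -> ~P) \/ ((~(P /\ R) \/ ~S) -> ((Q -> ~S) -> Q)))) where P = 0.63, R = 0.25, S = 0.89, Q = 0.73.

0.89

(S \/ P) = max(0.89, 0.63) = 0.89
(R /\ R) = min(0.25, 0.25) = 0.25
~P: Gödel ¬ of 0.63 = 0 (operand ≠ 0)
((R /\ R) -> ~P): 0.25 > 0, so result = 0
(P /\ R) = min(0.63, 0.25) = 0.25
~(P /\ R): Gödel ¬ of 0.25 = 0 (operand ≠ 0)
~S: Gödel ¬ of 0.89 = 0 (operand ≠ 0)
(~(P /\ R) \/ ~S) = max(0, 0) = 0
~S: Gödel ¬ of 0.89 = 0 (operand ≠ 0)
(Q -> ~S): 0.73 > 0, so result = 0
((Q -> ~S) -> Q): 0 ≤ 0.73, so result = 1
((~(P /\ R) \/ ~S) -> ((Q -> ~S) -> Q)): 0 ≤ 1, so result = 1
(((R /\ R) -> ~P) \/ ((~(P /\ R) \/ ~S) -> ((Q -> ~S) -> Q))) = max(0, 1) = 1
((S \/ P) /\ (((R /\ R) -> ~P) \/ ((~(P /\ R) \/ ~S) -> ((Q -> ~S) -> Q)))) = min(0.89, 1) = 0.89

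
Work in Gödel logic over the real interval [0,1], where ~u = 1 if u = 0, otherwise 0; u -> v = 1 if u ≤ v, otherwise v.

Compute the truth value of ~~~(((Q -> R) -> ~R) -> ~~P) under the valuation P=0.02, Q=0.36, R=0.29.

(Q -> R): 0.36 > 0.29, so result = 0.29
~R: Gödel ¬ of 0.29 = 0 (operand ≠ 0)
((Q -> R) -> ~R): 0.29 > 0, so result = 0
~P: Gödel ¬ of 0.02 = 0 (operand ≠ 0)
~~P: Gödel ¬ of 0 = 1 (operand is 0)
(((Q -> R) -> ~R) -> ~~P): 0 ≤ 1, so result = 1
~(((Q -> R) -> ~R) -> ~~P): Gödel ¬ of 1 = 0 (operand ≠ 0)
~~(((Q -> R) -> ~R) -> ~~P): Gödel ¬ of 0 = 1 (operand is 0)
~~~(((Q -> R) -> ~R) -> ~~P): Gödel ¬ of 1 = 0 (operand ≠ 0)

0.00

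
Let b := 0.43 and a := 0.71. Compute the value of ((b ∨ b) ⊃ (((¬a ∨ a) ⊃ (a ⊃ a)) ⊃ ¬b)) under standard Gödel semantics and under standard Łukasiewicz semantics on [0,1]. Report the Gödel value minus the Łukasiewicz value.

Gödel evaluation:
  (b ∨ b) = max(0.43, 0.43) = 0.43
  ¬a: Gödel ¬ of 0.71 = 0 (operand ≠ 0)
  (¬a ∨ a) = max(0, 0.71) = 0.71
  (a ⊃ a): 0.71 ≤ 0.71, so result = 1
  ((¬a ∨ a) ⊃ (a ⊃ a)): 0.71 ≤ 1, so result = 1
  ¬b: Gödel ¬ of 0.43 = 0 (operand ≠ 0)
  (((¬a ∨ a) ⊃ (a ⊃ a)) ⊃ ¬b): 1 > 0, so result = 0
  ((b ∨ b) ⊃ (((¬a ∨ a) ⊃ (a ⊃ a)) ⊃ ¬b)): 0.43 > 0, so result = 0
  Gödel value = 0
Łukasiewicz evaluation:
  (b ∨ b) = max(0.43, 0.43) = 0.43
  ¬a: Łukasiewicz ¬ gives 1 − 0.71 = 0.29
  (¬a ∨ a) = max(0.29, 0.71) = 0.71
  (a ⊃ a): min(1, 1 − 0.71 + 0.71) = 1
  ((¬a ∨ a) ⊃ (a ⊃ a)): min(1, 1 − 0.71 + 1) = 1
  ¬b: Łukasiewicz ¬ gives 1 − 0.43 = 0.57
  (((¬a ∨ a) ⊃ (a ⊃ a)) ⊃ ¬b): min(1, 1 − 1 + 0.57) = 0.57
  ((b ∨ b) ⊃ (((¬a ∨ a) ⊃ (a ⊃ a)) ⊃ ¬b)): min(1, 1 − 0.43 + 0.57) = 1
  Łukasiewicz value = 1
Difference: 0 − 1 = -1.00

-1.00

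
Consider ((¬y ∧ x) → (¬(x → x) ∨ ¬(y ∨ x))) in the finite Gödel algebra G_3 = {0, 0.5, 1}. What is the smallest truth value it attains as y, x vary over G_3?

The minimum is attained at y = 0, x = 0.5:
  ¬y: Gödel ¬ of 0 = 1 (operand is 0)
  (¬y ∧ x) = min(1, 0.5) = 0.5
  (x → x): 0.5 ≤ 0.5, so result = 1
  ¬(x → x): Gödel ¬ of 1 = 0 (operand ≠ 0)
  (y ∨ x) = max(0, 0.5) = 0.5
  ¬(y ∨ x): Gödel ¬ of 0.5 = 0 (operand ≠ 0)
  (¬(x → x) ∨ ¬(y ∨ x)) = max(0, 0) = 0
  ((¬y ∧ x) → (¬(x → x) ∨ ¬(y ∨ x))): 0.5 > 0, so result = 0
Checking all 9 assignments confirms none give a value below 0.00.

0.00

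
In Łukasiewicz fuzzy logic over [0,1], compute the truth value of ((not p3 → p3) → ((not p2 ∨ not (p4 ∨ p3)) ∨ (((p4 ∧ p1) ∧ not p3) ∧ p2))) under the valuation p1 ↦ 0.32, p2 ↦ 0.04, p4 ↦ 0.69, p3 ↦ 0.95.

0.96

not p3: Łukasiewicz ¬ gives 1 − 0.95 = 0.05
(not p3 → p3): min(1, 1 − 0.05 + 0.95) = 1
not p2: Łukasiewicz ¬ gives 1 − 0.04 = 0.96
(p4 ∨ p3) = max(0.69, 0.95) = 0.95
not (p4 ∨ p3): Łukasiewicz ¬ gives 1 − 0.95 = 0.05
(not p2 ∨ not (p4 ∨ p3)) = max(0.96, 0.05) = 0.96
(p4 ∧ p1) = min(0.69, 0.32) = 0.32
not p3: Łukasiewicz ¬ gives 1 − 0.95 = 0.05
((p4 ∧ p1) ∧ not p3) = min(0.32, 0.05) = 0.05
(((p4 ∧ p1) ∧ not p3) ∧ p2) = min(0.05, 0.04) = 0.04
((not p2 ∨ not (p4 ∨ p3)) ∨ (((p4 ∧ p1) ∧ not p3) ∧ p2)) = max(0.96, 0.04) = 0.96
((not p3 → p3) → ((not p2 ∨ not (p4 ∨ p3)) ∨ (((p4 ∧ p1) ∧ not p3) ∧ p2))): min(1, 1 − 1 + 0.96) = 0.96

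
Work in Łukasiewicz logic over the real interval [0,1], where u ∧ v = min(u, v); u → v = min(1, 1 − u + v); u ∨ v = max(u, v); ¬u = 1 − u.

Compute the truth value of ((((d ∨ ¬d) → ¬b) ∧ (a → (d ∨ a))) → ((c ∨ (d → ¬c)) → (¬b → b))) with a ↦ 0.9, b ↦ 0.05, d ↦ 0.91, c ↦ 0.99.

0.11

¬d: Łukasiewicz ¬ gives 1 − 0.91 = 0.09
(d ∨ ¬d) = max(0.91, 0.09) = 0.91
¬b: Łukasiewicz ¬ gives 1 − 0.05 = 0.95
((d ∨ ¬d) → ¬b): min(1, 1 − 0.91 + 0.95) = 1
(d ∨ a) = max(0.91, 0.9) = 0.91
(a → (d ∨ a)): min(1, 1 − 0.9 + 0.91) = 1
(((d ∨ ¬d) → ¬b) ∧ (a → (d ∨ a))) = min(1, 1) = 1
¬c: Łukasiewicz ¬ gives 1 − 0.99 = 0.01
(d → ¬c): min(1, 1 − 0.91 + 0.01) = 0.1
(c ∨ (d → ¬c)) = max(0.99, 0.1) = 0.99
¬b: Łukasiewicz ¬ gives 1 − 0.05 = 0.95
(¬b → b): min(1, 1 − 0.95 + 0.05) = 0.1
((c ∨ (d → ¬c)) → (¬b → b)): min(1, 1 − 0.99 + 0.1) = 0.11
((((d ∨ ¬d) → ¬b) ∧ (a → (d ∨ a))) → ((c ∨ (d → ¬c)) → (¬b → b))): min(1, 1 − 1 + 0.11) = 0.11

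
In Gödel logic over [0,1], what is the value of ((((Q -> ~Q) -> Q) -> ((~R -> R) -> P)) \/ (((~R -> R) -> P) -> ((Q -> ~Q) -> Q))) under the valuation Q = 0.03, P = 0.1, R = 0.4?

~Q: Gödel ¬ of 0.03 = 0 (operand ≠ 0)
(Q -> ~Q): 0.03 > 0, so result = 0
((Q -> ~Q) -> Q): 0 ≤ 0.03, so result = 1
~R: Gödel ¬ of 0.4 = 0 (operand ≠ 0)
(~R -> R): 0 ≤ 0.4, so result = 1
((~R -> R) -> P): 1 > 0.1, so result = 0.1
(((Q -> ~Q) -> Q) -> ((~R -> R) -> P)): 1 > 0.1, so result = 0.1
~R: Gödel ¬ of 0.4 = 0 (operand ≠ 0)
(~R -> R): 0 ≤ 0.4, so result = 1
((~R -> R) -> P): 1 > 0.1, so result = 0.1
~Q: Gödel ¬ of 0.03 = 0 (operand ≠ 0)
(Q -> ~Q): 0.03 > 0, so result = 0
((Q -> ~Q) -> Q): 0 ≤ 0.03, so result = 1
(((~R -> R) -> P) -> ((Q -> ~Q) -> Q)): 0.1 ≤ 1, so result = 1
((((Q -> ~Q) -> Q) -> ((~R -> R) -> P)) \/ (((~R -> R) -> P) -> ((Q -> ~Q) -> Q))) = max(0.1, 1) = 1

1.00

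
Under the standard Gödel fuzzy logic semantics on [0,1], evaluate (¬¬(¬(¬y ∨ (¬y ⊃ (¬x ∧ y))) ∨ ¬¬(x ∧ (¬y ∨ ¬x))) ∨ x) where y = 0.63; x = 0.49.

0.49

¬y: Gödel ¬ of 0.63 = 0 (operand ≠ 0)
¬y: Gödel ¬ of 0.63 = 0 (operand ≠ 0)
¬x: Gödel ¬ of 0.49 = 0 (operand ≠ 0)
(¬x ∧ y) = min(0, 0.63) = 0
(¬y ⊃ (¬x ∧ y)): 0 ≤ 0, so result = 1
(¬y ∨ (¬y ⊃ (¬x ∧ y))) = max(0, 1) = 1
¬(¬y ∨ (¬y ⊃ (¬x ∧ y))): Gödel ¬ of 1 = 0 (operand ≠ 0)
¬y: Gödel ¬ of 0.63 = 0 (operand ≠ 0)
¬x: Gödel ¬ of 0.49 = 0 (operand ≠ 0)
(¬y ∨ ¬x) = max(0, 0) = 0
(x ∧ (¬y ∨ ¬x)) = min(0.49, 0) = 0
¬(x ∧ (¬y ∨ ¬x)): Gödel ¬ of 0 = 1 (operand is 0)
¬¬(x ∧ (¬y ∨ ¬x)): Gödel ¬ of 1 = 0 (operand ≠ 0)
(¬(¬y ∨ (¬y ⊃ (¬x ∧ y))) ∨ ¬¬(x ∧ (¬y ∨ ¬x))) = max(0, 0) = 0
¬(¬(¬y ∨ (¬y ⊃ (¬x ∧ y))) ∨ ¬¬(x ∧ (¬y ∨ ¬x))): Gödel ¬ of 0 = 1 (operand is 0)
¬¬(¬(¬y ∨ (¬y ⊃ (¬x ∧ y))) ∨ ¬¬(x ∧ (¬y ∨ ¬x))): Gödel ¬ of 1 = 0 (operand ≠ 0)
(¬¬(¬(¬y ∨ (¬y ⊃ (¬x ∧ y))) ∨ ¬¬(x ∧ (¬y ∨ ¬x))) ∨ x) = max(0, 0.49) = 0.49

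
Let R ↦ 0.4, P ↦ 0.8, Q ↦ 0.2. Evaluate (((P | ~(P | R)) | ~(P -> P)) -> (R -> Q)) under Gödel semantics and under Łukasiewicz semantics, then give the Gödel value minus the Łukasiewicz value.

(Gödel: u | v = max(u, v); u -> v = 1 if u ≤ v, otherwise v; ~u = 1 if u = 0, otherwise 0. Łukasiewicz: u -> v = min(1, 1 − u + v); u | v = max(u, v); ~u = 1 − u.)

-0.80

Gödel evaluation:
  (P | R) = max(0.8, 0.4) = 0.8
  ~(P | R): Gödel ¬ of 0.8 = 0 (operand ≠ 0)
  (P | ~(P | R)) = max(0.8, 0) = 0.8
  (P -> P): 0.8 ≤ 0.8, so result = 1
  ~(P -> P): Gödel ¬ of 1 = 0 (operand ≠ 0)
  ((P | ~(P | R)) | ~(P -> P)) = max(0.8, 0) = 0.8
  (R -> Q): 0.4 > 0.2, so result = 0.2
  (((P | ~(P | R)) | ~(P -> P)) -> (R -> Q)): 0.8 > 0.2, so result = 0.2
  Gödel value = 0.2
Łukasiewicz evaluation:
  (P | R) = max(0.8, 0.4) = 0.8
  ~(P | R): Łukasiewicz ¬ gives 1 − 0.8 = 0.2
  (P | ~(P | R)) = max(0.8, 0.2) = 0.8
  (P -> P): min(1, 1 − 0.8 + 0.8) = 1
  ~(P -> P): Łukasiewicz ¬ gives 1 − 1 = 0
  ((P | ~(P | R)) | ~(P -> P)) = max(0.8, 0) = 0.8
  (R -> Q): min(1, 1 − 0.4 + 0.2) = 0.8
  (((P | ~(P | R)) | ~(P -> P)) -> (R -> Q)): min(1, 1 − 0.8 + 0.8) = 1
  Łukasiewicz value = 1
Difference: 0.2 − 1 = -0.80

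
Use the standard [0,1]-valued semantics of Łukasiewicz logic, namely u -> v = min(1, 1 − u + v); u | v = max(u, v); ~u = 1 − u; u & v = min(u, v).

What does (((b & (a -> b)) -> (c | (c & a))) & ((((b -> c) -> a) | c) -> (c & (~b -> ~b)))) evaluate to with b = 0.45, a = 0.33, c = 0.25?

0.72

(a -> b): min(1, 1 − 0.33 + 0.45) = 1
(b & (a -> b)) = min(0.45, 1) = 0.45
(c & a) = min(0.25, 0.33) = 0.25
(c | (c & a)) = max(0.25, 0.25) = 0.25
((b & (a -> b)) -> (c | (c & a))): min(1, 1 − 0.45 + 0.25) = 0.8
(b -> c): min(1, 1 − 0.45 + 0.25) = 0.8
((b -> c) -> a): min(1, 1 − 0.8 + 0.33) = 0.53
(((b -> c) -> a) | c) = max(0.53, 0.25) = 0.53
~b: Łukasiewicz ¬ gives 1 − 0.45 = 0.55
~b: Łukasiewicz ¬ gives 1 − 0.45 = 0.55
(~b -> ~b): min(1, 1 − 0.55 + 0.55) = 1
(c & (~b -> ~b)) = min(0.25, 1) = 0.25
((((b -> c) -> a) | c) -> (c & (~b -> ~b))): min(1, 1 − 0.53 + 0.25) = 0.72
(((b & (a -> b)) -> (c | (c & a))) & ((((b -> c) -> a) | c) -> (c & (~b -> ~b)))) = min(0.8, 0.72) = 0.72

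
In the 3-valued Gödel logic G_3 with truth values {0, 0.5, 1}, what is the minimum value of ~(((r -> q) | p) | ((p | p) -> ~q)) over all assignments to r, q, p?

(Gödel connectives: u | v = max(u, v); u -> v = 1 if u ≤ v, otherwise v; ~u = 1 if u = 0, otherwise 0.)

The minimum is attained at r = 0, q = 0, p = 0:
  (r -> q): 0 ≤ 0, so result = 1
  ((r -> q) | p) = max(1, 0) = 1
  (p | p) = max(0, 0) = 0
  ~q: Gödel ¬ of 0 = 1 (operand is 0)
  ((p | p) -> ~q): 0 ≤ 1, so result = 1
  (((r -> q) | p) | ((p | p) -> ~q)) = max(1, 1) = 1
  ~(((r -> q) | p) | ((p | p) -> ~q)): Gödel ¬ of 1 = 0 (operand ≠ 0)
Checking all 27 assignments confirms none give a value below 0.00.

0.00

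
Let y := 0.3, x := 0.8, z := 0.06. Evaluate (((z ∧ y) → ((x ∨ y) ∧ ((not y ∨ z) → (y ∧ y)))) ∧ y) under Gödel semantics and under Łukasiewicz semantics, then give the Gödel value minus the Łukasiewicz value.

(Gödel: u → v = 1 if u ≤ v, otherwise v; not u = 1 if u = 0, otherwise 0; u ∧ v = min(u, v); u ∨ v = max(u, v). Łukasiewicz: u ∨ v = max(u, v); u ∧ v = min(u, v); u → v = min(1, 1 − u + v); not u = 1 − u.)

0.00

Gödel evaluation:
  (z ∧ y) = min(0.06, 0.3) = 0.06
  (x ∨ y) = max(0.8, 0.3) = 0.8
  not y: Gödel ¬ of 0.3 = 0 (operand ≠ 0)
  (not y ∨ z) = max(0, 0.06) = 0.06
  (y ∧ y) = min(0.3, 0.3) = 0.3
  ((not y ∨ z) → (y ∧ y)): 0.06 ≤ 0.3, so result = 1
  ((x ∨ y) ∧ ((not y ∨ z) → (y ∧ y))) = min(0.8, 1) = 0.8
  ((z ∧ y) → ((x ∨ y) ∧ ((not y ∨ z) → (y ∧ y)))): 0.06 ≤ 0.8, so result = 1
  (((z ∧ y) → ((x ∨ y) ∧ ((not y ∨ z) → (y ∧ y)))) ∧ y) = min(1, 0.3) = 0.3
  Gödel value = 0.3
Łukasiewicz evaluation:
  (z ∧ y) = min(0.06, 0.3) = 0.06
  (x ∨ y) = max(0.8, 0.3) = 0.8
  not y: Łukasiewicz ¬ gives 1 − 0.3 = 0.7
  (not y ∨ z) = max(0.7, 0.06) = 0.7
  (y ∧ y) = min(0.3, 0.3) = 0.3
  ((not y ∨ z) → (y ∧ y)): min(1, 1 − 0.7 + 0.3) = 0.6
  ((x ∨ y) ∧ ((not y ∨ z) → (y ∧ y))) = min(0.8, 0.6) = 0.6
  ((z ∧ y) → ((x ∨ y) ∧ ((not y ∨ z) → (y ∧ y)))): min(1, 1 − 0.06 + 0.6) = 1
  (((z ∧ y) → ((x ∨ y) ∧ ((not y ∨ z) → (y ∧ y)))) ∧ y) = min(1, 0.3) = 0.3
  Łukasiewicz value = 0.3
Difference: 0.3 − 0.3 = 0.00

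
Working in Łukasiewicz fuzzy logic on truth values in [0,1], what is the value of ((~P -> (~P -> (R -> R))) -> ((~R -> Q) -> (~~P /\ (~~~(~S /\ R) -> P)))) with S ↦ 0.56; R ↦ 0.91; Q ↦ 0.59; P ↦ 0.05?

~P: Łukasiewicz ¬ gives 1 − 0.05 = 0.95
~P: Łukasiewicz ¬ gives 1 − 0.05 = 0.95
(R -> R): min(1, 1 − 0.91 + 0.91) = 1
(~P -> (R -> R)): min(1, 1 − 0.95 + 1) = 1
(~P -> (~P -> (R -> R))): min(1, 1 − 0.95 + 1) = 1
~R: Łukasiewicz ¬ gives 1 − 0.91 = 0.09
(~R -> Q): min(1, 1 − 0.09 + 0.59) = 1
~P: Łukasiewicz ¬ gives 1 − 0.05 = 0.95
~~P: Łukasiewicz ¬ gives 1 − 0.95 = 0.05
~S: Łukasiewicz ¬ gives 1 − 0.56 = 0.44
(~S /\ R) = min(0.44, 0.91) = 0.44
~(~S /\ R): Łukasiewicz ¬ gives 1 − 0.44 = 0.56
~~(~S /\ R): Łukasiewicz ¬ gives 1 − 0.56 = 0.44
~~~(~S /\ R): Łukasiewicz ¬ gives 1 − 0.44 = 0.56
(~~~(~S /\ R) -> P): min(1, 1 − 0.56 + 0.05) = 0.49
(~~P /\ (~~~(~S /\ R) -> P)) = min(0.05, 0.49) = 0.05
((~R -> Q) -> (~~P /\ (~~~(~S /\ R) -> P))): min(1, 1 − 1 + 0.05) = 0.05
((~P -> (~P -> (R -> R))) -> ((~R -> Q) -> (~~P /\ (~~~(~S /\ R) -> P)))): min(1, 1 − 1 + 0.05) = 0.05

0.05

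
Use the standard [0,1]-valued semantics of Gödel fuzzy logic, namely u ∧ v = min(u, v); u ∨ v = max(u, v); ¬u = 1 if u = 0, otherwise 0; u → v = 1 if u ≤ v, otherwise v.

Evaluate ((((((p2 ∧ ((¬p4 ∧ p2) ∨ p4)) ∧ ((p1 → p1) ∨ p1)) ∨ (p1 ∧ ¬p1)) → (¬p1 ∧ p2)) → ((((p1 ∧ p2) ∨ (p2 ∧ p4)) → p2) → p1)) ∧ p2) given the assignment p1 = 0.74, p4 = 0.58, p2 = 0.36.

0.36

¬p4: Gödel ¬ of 0.58 = 0 (operand ≠ 0)
(¬p4 ∧ p2) = min(0, 0.36) = 0
((¬p4 ∧ p2) ∨ p4) = max(0, 0.58) = 0.58
(p2 ∧ ((¬p4 ∧ p2) ∨ p4)) = min(0.36, 0.58) = 0.36
(p1 → p1): 0.74 ≤ 0.74, so result = 1
((p1 → p1) ∨ p1) = max(1, 0.74) = 1
((p2 ∧ ((¬p4 ∧ p2) ∨ p4)) ∧ ((p1 → p1) ∨ p1)) = min(0.36, 1) = 0.36
¬p1: Gödel ¬ of 0.74 = 0 (operand ≠ 0)
(p1 ∧ ¬p1) = min(0.74, 0) = 0
(((p2 ∧ ((¬p4 ∧ p2) ∨ p4)) ∧ ((p1 → p1) ∨ p1)) ∨ (p1 ∧ ¬p1)) = max(0.36, 0) = 0.36
¬p1: Gödel ¬ of 0.74 = 0 (operand ≠ 0)
(¬p1 ∧ p2) = min(0, 0.36) = 0
((((p2 ∧ ((¬p4 ∧ p2) ∨ p4)) ∧ ((p1 → p1) ∨ p1)) ∨ (p1 ∧ ¬p1)) → (¬p1 ∧ p2)): 0.36 > 0, so result = 0
(p1 ∧ p2) = min(0.74, 0.36) = 0.36
(p2 ∧ p4) = min(0.36, 0.58) = 0.36
((p1 ∧ p2) ∨ (p2 ∧ p4)) = max(0.36, 0.36) = 0.36
(((p1 ∧ p2) ∨ (p2 ∧ p4)) → p2): 0.36 ≤ 0.36, so result = 1
((((p1 ∧ p2) ∨ (p2 ∧ p4)) → p2) → p1): 1 > 0.74, so result = 0.74
(((((p2 ∧ ((¬p4 ∧ p2) ∨ p4)) ∧ ((p1 → p1) ∨ p1)) ∨ (p1 ∧ ¬p1)) → (¬p1 ∧ p2)) → ((((p1 ∧ p2) ∨ (p2 ∧ p4)) → p2) → p1)): 0 ≤ 0.74, so result = 1
((((((p2 ∧ ((¬p4 ∧ p2) ∨ p4)) ∧ ((p1 → p1) ∨ p1)) ∨ (p1 ∧ ¬p1)) → (¬p1 ∧ p2)) → ((((p1 ∧ p2) ∨ (p2 ∧ p4)) → p2) → p1)) ∧ p2) = min(1, 0.36) = 0.36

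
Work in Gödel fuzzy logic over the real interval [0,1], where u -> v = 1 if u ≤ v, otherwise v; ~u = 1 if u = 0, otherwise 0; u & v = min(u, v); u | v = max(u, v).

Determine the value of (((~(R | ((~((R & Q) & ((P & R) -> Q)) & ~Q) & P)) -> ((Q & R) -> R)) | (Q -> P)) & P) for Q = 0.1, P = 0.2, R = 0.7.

(R & Q) = min(0.7, 0.1) = 0.1
(P & R) = min(0.2, 0.7) = 0.2
((P & R) -> Q): 0.2 > 0.1, so result = 0.1
((R & Q) & ((P & R) -> Q)) = min(0.1, 0.1) = 0.1
~((R & Q) & ((P & R) -> Q)): Gödel ¬ of 0.1 = 0 (operand ≠ 0)
~Q: Gödel ¬ of 0.1 = 0 (operand ≠ 0)
(~((R & Q) & ((P & R) -> Q)) & ~Q) = min(0, 0) = 0
((~((R & Q) & ((P & R) -> Q)) & ~Q) & P) = min(0, 0.2) = 0
(R | ((~((R & Q) & ((P & R) -> Q)) & ~Q) & P)) = max(0.7, 0) = 0.7
~(R | ((~((R & Q) & ((P & R) -> Q)) & ~Q) & P)): Gödel ¬ of 0.7 = 0 (operand ≠ 0)
(Q & R) = min(0.1, 0.7) = 0.1
((Q & R) -> R): 0.1 ≤ 0.7, so result = 1
(~(R | ((~((R & Q) & ((P & R) -> Q)) & ~Q) & P)) -> ((Q & R) -> R)): 0 ≤ 1, so result = 1
(Q -> P): 0.1 ≤ 0.2, so result = 1
((~(R | ((~((R & Q) & ((P & R) -> Q)) & ~Q) & P)) -> ((Q & R) -> R)) | (Q -> P)) = max(1, 1) = 1
(((~(R | ((~((R & Q) & ((P & R) -> Q)) & ~Q) & P)) -> ((Q & R) -> R)) | (Q -> P)) & P) = min(1, 0.2) = 0.2

0.20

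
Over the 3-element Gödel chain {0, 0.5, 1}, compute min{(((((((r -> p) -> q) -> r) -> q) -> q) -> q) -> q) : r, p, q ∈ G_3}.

The minimum is attained at r = 0, p = 0, q = 0.5:
  (r -> p): 0 ≤ 0, so result = 1
  ((r -> p) -> q): 1 > 0.5, so result = 0.5
  (((r -> p) -> q) -> r): 0.5 > 0, so result = 0
  ((((r -> p) -> q) -> r) -> q): 0 ≤ 0.5, so result = 1
  (((((r -> p) -> q) -> r) -> q) -> q): 1 > 0.5, so result = 0.5
  ((((((r -> p) -> q) -> r) -> q) -> q) -> q): 0.5 ≤ 0.5, so result = 1
  (((((((r -> p) -> q) -> r) -> q) -> q) -> q) -> q): 1 > 0.5, so result = 0.5
Checking all 27 assignments confirms none give a value below 0.50.

0.50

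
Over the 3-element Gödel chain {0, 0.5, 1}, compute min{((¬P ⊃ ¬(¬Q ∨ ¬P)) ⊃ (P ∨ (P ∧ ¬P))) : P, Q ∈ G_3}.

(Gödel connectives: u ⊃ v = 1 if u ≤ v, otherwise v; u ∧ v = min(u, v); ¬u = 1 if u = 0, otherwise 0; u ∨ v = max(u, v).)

The minimum is attained at P = 0.5, Q = 0:
  ¬P: Gödel ¬ of 0.5 = 0 (operand ≠ 0)
  ¬Q: Gödel ¬ of 0 = 1 (operand is 0)
  ¬P: Gödel ¬ of 0.5 = 0 (operand ≠ 0)
  (¬Q ∨ ¬P) = max(1, 0) = 1
  ¬(¬Q ∨ ¬P): Gödel ¬ of 1 = 0 (operand ≠ 0)
  (¬P ⊃ ¬(¬Q ∨ ¬P)): 0 ≤ 0, so result = 1
  ¬P: Gödel ¬ of 0.5 = 0 (operand ≠ 0)
  (P ∧ ¬P) = min(0.5, 0) = 0
  (P ∨ (P ∧ ¬P)) = max(0.5, 0) = 0.5
  ((¬P ⊃ ¬(¬Q ∨ ¬P)) ⊃ (P ∨ (P ∧ ¬P))): 1 > 0.5, so result = 0.5
Checking all 9 assignments confirms none give a value below 0.50.

0.50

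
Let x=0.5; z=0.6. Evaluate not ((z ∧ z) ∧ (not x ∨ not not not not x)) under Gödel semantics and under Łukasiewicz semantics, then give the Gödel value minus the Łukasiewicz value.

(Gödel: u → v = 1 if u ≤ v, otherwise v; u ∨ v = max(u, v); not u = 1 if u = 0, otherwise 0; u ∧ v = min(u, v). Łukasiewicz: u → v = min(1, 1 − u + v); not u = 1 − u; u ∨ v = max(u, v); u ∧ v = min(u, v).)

Gödel evaluation:
  (z ∧ z) = min(0.6, 0.6) = 0.6
  not x: Gödel ¬ of 0.5 = 0 (operand ≠ 0)
  not x: Gödel ¬ of 0.5 = 0 (operand ≠ 0)
  not not x: Gödel ¬ of 0 = 1 (operand is 0)
  not not not x: Gödel ¬ of 1 = 0 (operand ≠ 0)
  not not not not x: Gödel ¬ of 0 = 1 (operand is 0)
  (not x ∨ not not not not x) = max(0, 1) = 1
  ((z ∧ z) ∧ (not x ∨ not not not not x)) = min(0.6, 1) = 0.6
  not ((z ∧ z) ∧ (not x ∨ not not not not x)): Gödel ¬ of 0.6 = 0 (operand ≠ 0)
  Gödel value = 0
Łukasiewicz evaluation:
  (z ∧ z) = min(0.6, 0.6) = 0.6
  not x: Łukasiewicz ¬ gives 1 − 0.5 = 0.5
  not x: Łukasiewicz ¬ gives 1 − 0.5 = 0.5
  not not x: Łukasiewicz ¬ gives 1 − 0.5 = 0.5
  not not not x: Łukasiewicz ¬ gives 1 − 0.5 = 0.5
  not not not not x: Łukasiewicz ¬ gives 1 − 0.5 = 0.5
  (not x ∨ not not not not x) = max(0.5, 0.5) = 0.5
  ((z ∧ z) ∧ (not x ∨ not not not not x)) = min(0.6, 0.5) = 0.5
  not ((z ∧ z) ∧ (not x ∨ not not not not x)): Łukasiewicz ¬ gives 1 − 0.5 = 0.5
  Łukasiewicz value = 0.5
Difference: 0 − 0.5 = -0.50

-0.50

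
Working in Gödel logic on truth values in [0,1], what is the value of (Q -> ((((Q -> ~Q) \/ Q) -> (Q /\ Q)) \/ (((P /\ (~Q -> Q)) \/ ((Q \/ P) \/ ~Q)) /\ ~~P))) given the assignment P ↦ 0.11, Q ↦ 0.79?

~Q: Gödel ¬ of 0.79 = 0 (operand ≠ 0)
(Q -> ~Q): 0.79 > 0, so result = 0
((Q -> ~Q) \/ Q) = max(0, 0.79) = 0.79
(Q /\ Q) = min(0.79, 0.79) = 0.79
(((Q -> ~Q) \/ Q) -> (Q /\ Q)): 0.79 ≤ 0.79, so result = 1
~Q: Gödel ¬ of 0.79 = 0 (operand ≠ 0)
(~Q -> Q): 0 ≤ 0.79, so result = 1
(P /\ (~Q -> Q)) = min(0.11, 1) = 0.11
(Q \/ P) = max(0.79, 0.11) = 0.79
~Q: Gödel ¬ of 0.79 = 0 (operand ≠ 0)
((Q \/ P) \/ ~Q) = max(0.79, 0) = 0.79
((P /\ (~Q -> Q)) \/ ((Q \/ P) \/ ~Q)) = max(0.11, 0.79) = 0.79
~P: Gödel ¬ of 0.11 = 0 (operand ≠ 0)
~~P: Gödel ¬ of 0 = 1 (operand is 0)
(((P /\ (~Q -> Q)) \/ ((Q \/ P) \/ ~Q)) /\ ~~P) = min(0.79, 1) = 0.79
((((Q -> ~Q) \/ Q) -> (Q /\ Q)) \/ (((P /\ (~Q -> Q)) \/ ((Q \/ P) \/ ~Q)) /\ ~~P)) = max(1, 0.79) = 1
(Q -> ((((Q -> ~Q) \/ Q) -> (Q /\ Q)) \/ (((P /\ (~Q -> Q)) \/ ((Q \/ P) \/ ~Q)) /\ ~~P))): 0.79 ≤ 1, so result = 1

1.00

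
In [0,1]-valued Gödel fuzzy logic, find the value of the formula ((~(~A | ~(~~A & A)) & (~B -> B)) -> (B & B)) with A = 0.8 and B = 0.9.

~A: Gödel ¬ of 0.8 = 0 (operand ≠ 0)
~A: Gödel ¬ of 0.8 = 0 (operand ≠ 0)
~~A: Gödel ¬ of 0 = 1 (operand is 0)
(~~A & A) = min(1, 0.8) = 0.8
~(~~A & A): Gödel ¬ of 0.8 = 0 (operand ≠ 0)
(~A | ~(~~A & A)) = max(0, 0) = 0
~(~A | ~(~~A & A)): Gödel ¬ of 0 = 1 (operand is 0)
~B: Gödel ¬ of 0.9 = 0 (operand ≠ 0)
(~B -> B): 0 ≤ 0.9, so result = 1
(~(~A | ~(~~A & A)) & (~B -> B)) = min(1, 1) = 1
(B & B) = min(0.9, 0.9) = 0.9
((~(~A | ~(~~A & A)) & (~B -> B)) -> (B & B)): 1 > 0.9, so result = 0.9

0.90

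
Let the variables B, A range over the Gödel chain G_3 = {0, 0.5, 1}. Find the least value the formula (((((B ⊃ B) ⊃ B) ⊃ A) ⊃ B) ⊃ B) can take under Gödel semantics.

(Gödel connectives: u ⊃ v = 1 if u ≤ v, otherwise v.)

The minimum is attained at B = 0.5, A = 0:
  (B ⊃ B): 0.5 ≤ 0.5, so result = 1
  ((B ⊃ B) ⊃ B): 1 > 0.5, so result = 0.5
  (((B ⊃ B) ⊃ B) ⊃ A): 0.5 > 0, so result = 0
  ((((B ⊃ B) ⊃ B) ⊃ A) ⊃ B): 0 ≤ 0.5, so result = 1
  (((((B ⊃ B) ⊃ B) ⊃ A) ⊃ B) ⊃ B): 1 > 0.5, so result = 0.5
Checking all 9 assignments confirms none give a value below 0.50.

0.50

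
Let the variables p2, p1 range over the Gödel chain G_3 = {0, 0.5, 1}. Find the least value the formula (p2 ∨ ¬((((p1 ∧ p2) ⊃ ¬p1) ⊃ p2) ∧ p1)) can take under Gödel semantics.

The minimum is attained at p2 = 0.5, p1 = 0.5:
  (p1 ∧ p2) = min(0.5, 0.5) = 0.5
  ¬p1: Gödel ¬ of 0.5 = 0 (operand ≠ 0)
  ((p1 ∧ p2) ⊃ ¬p1): 0.5 > 0, so result = 0
  (((p1 ∧ p2) ⊃ ¬p1) ⊃ p2): 0 ≤ 0.5, so result = 1
  ((((p1 ∧ p2) ⊃ ¬p1) ⊃ p2) ∧ p1) = min(1, 0.5) = 0.5
  ¬((((p1 ∧ p2) ⊃ ¬p1) ⊃ p2) ∧ p1): Gödel ¬ of 0.5 = 0 (operand ≠ 0)
  (p2 ∨ ¬((((p1 ∧ p2) ⊃ ¬p1) ⊃ p2) ∧ p1)) = max(0.5, 0) = 0.5
Checking all 9 assignments confirms none give a value below 0.50.

0.50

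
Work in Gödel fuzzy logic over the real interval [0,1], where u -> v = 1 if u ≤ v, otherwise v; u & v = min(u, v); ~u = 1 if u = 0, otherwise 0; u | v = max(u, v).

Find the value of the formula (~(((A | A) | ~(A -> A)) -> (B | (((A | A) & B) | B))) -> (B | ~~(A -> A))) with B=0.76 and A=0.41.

(A | A) = max(0.41, 0.41) = 0.41
(A -> A): 0.41 ≤ 0.41, so result = 1
~(A -> A): Gödel ¬ of 1 = 0 (operand ≠ 0)
((A | A) | ~(A -> A)) = max(0.41, 0) = 0.41
(A | A) = max(0.41, 0.41) = 0.41
((A | A) & B) = min(0.41, 0.76) = 0.41
(((A | A) & B) | B) = max(0.41, 0.76) = 0.76
(B | (((A | A) & B) | B)) = max(0.76, 0.76) = 0.76
(((A | A) | ~(A -> A)) -> (B | (((A | A) & B) | B))): 0.41 ≤ 0.76, so result = 1
~(((A | A) | ~(A -> A)) -> (B | (((A | A) & B) | B))): Gödel ¬ of 1 = 0 (operand ≠ 0)
(A -> A): 0.41 ≤ 0.41, so result = 1
~(A -> A): Gödel ¬ of 1 = 0 (operand ≠ 0)
~~(A -> A): Gödel ¬ of 0 = 1 (operand is 0)
(B | ~~(A -> A)) = max(0.76, 1) = 1
(~(((A | A) | ~(A -> A)) -> (B | (((A | A) & B) | B))) -> (B | ~~(A -> A))): 0 ≤ 1, so result = 1

1.00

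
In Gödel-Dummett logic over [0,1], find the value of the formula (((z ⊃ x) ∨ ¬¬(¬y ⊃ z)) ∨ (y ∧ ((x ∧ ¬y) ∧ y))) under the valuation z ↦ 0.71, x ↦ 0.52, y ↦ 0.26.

(z ⊃ x): 0.71 > 0.52, so result = 0.52
¬y: Gödel ¬ of 0.26 = 0 (operand ≠ 0)
(¬y ⊃ z): 0 ≤ 0.71, so result = 1
¬(¬y ⊃ z): Gödel ¬ of 1 = 0 (operand ≠ 0)
¬¬(¬y ⊃ z): Gödel ¬ of 0 = 1 (operand is 0)
((z ⊃ x) ∨ ¬¬(¬y ⊃ z)) = max(0.52, 1) = 1
¬y: Gödel ¬ of 0.26 = 0 (operand ≠ 0)
(x ∧ ¬y) = min(0.52, 0) = 0
((x ∧ ¬y) ∧ y) = min(0, 0.26) = 0
(y ∧ ((x ∧ ¬y) ∧ y)) = min(0.26, 0) = 0
(((z ⊃ x) ∨ ¬¬(¬y ⊃ z)) ∨ (y ∧ ((x ∧ ¬y) ∧ y))) = max(1, 0) = 1

1.00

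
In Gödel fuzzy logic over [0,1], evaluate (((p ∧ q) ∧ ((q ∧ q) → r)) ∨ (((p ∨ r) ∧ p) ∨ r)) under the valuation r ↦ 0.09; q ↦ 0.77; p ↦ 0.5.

(p ∧ q) = min(0.5, 0.77) = 0.5
(q ∧ q) = min(0.77, 0.77) = 0.77
((q ∧ q) → r): 0.77 > 0.09, so result = 0.09
((p ∧ q) ∧ ((q ∧ q) → r)) = min(0.5, 0.09) = 0.09
(p ∨ r) = max(0.5, 0.09) = 0.5
((p ∨ r) ∧ p) = min(0.5, 0.5) = 0.5
(((p ∨ r) ∧ p) ∨ r) = max(0.5, 0.09) = 0.5
(((p ∧ q) ∧ ((q ∧ q) → r)) ∨ (((p ∨ r) ∧ p) ∨ r)) = max(0.09, 0.5) = 0.5

0.50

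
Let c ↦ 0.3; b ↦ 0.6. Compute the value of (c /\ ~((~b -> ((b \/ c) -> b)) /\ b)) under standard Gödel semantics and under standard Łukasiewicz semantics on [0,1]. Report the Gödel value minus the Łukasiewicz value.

-0.30

Gödel evaluation:
  ~b: Gödel ¬ of 0.6 = 0 (operand ≠ 0)
  (b \/ c) = max(0.6, 0.3) = 0.6
  ((b \/ c) -> b): 0.6 ≤ 0.6, so result = 1
  (~b -> ((b \/ c) -> b)): 0 ≤ 1, so result = 1
  ((~b -> ((b \/ c) -> b)) /\ b) = min(1, 0.6) = 0.6
  ~((~b -> ((b \/ c) -> b)) /\ b): Gödel ¬ of 0.6 = 0 (operand ≠ 0)
  (c /\ ~((~b -> ((b \/ c) -> b)) /\ b)) = min(0.3, 0) = 0
  Gödel value = 0
Łukasiewicz evaluation:
  ~b: Łukasiewicz ¬ gives 1 − 0.6 = 0.4
  (b \/ c) = max(0.6, 0.3) = 0.6
  ((b \/ c) -> b): min(1, 1 − 0.6 + 0.6) = 1
  (~b -> ((b \/ c) -> b)): min(1, 1 − 0.4 + 1) = 1
  ((~b -> ((b \/ c) -> b)) /\ b) = min(1, 0.6) = 0.6
  ~((~b -> ((b \/ c) -> b)) /\ b): Łukasiewicz ¬ gives 1 − 0.6 = 0.4
  (c /\ ~((~b -> ((b \/ c) -> b)) /\ b)) = min(0.3, 0.4) = 0.3
  Łukasiewicz value = 0.3
Difference: 0 − 0.3 = -0.30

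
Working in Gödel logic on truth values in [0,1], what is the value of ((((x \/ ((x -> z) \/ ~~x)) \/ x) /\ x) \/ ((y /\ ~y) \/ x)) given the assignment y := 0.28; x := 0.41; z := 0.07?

(x -> z): 0.41 > 0.07, so result = 0.07
~x: Gödel ¬ of 0.41 = 0 (operand ≠ 0)
~~x: Gödel ¬ of 0 = 1 (operand is 0)
((x -> z) \/ ~~x) = max(0.07, 1) = 1
(x \/ ((x -> z) \/ ~~x)) = max(0.41, 1) = 1
((x \/ ((x -> z) \/ ~~x)) \/ x) = max(1, 0.41) = 1
(((x \/ ((x -> z) \/ ~~x)) \/ x) /\ x) = min(1, 0.41) = 0.41
~y: Gödel ¬ of 0.28 = 0 (operand ≠ 0)
(y /\ ~y) = min(0.28, 0) = 0
((y /\ ~y) \/ x) = max(0, 0.41) = 0.41
((((x \/ ((x -> z) \/ ~~x)) \/ x) /\ x) \/ ((y /\ ~y) \/ x)) = max(0.41, 0.41) = 0.41

0.41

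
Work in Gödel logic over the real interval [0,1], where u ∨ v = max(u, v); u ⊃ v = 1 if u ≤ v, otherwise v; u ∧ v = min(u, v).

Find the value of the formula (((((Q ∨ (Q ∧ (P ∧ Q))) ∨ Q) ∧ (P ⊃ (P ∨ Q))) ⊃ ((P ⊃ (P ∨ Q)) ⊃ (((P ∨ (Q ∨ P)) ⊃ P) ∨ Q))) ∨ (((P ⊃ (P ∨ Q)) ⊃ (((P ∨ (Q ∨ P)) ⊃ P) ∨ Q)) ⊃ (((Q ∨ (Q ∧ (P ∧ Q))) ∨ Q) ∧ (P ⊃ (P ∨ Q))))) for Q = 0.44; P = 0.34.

1.00

(P ∧ Q) = min(0.34, 0.44) = 0.34
(Q ∧ (P ∧ Q)) = min(0.44, 0.34) = 0.34
(Q ∨ (Q ∧ (P ∧ Q))) = max(0.44, 0.34) = 0.44
((Q ∨ (Q ∧ (P ∧ Q))) ∨ Q) = max(0.44, 0.44) = 0.44
(P ∨ Q) = max(0.34, 0.44) = 0.44
(P ⊃ (P ∨ Q)): 0.34 ≤ 0.44, so result = 1
(((Q ∨ (Q ∧ (P ∧ Q))) ∨ Q) ∧ (P ⊃ (P ∨ Q))) = min(0.44, 1) = 0.44
(P ∨ Q) = max(0.34, 0.44) = 0.44
(P ⊃ (P ∨ Q)): 0.34 ≤ 0.44, so result = 1
(Q ∨ P) = max(0.44, 0.34) = 0.44
(P ∨ (Q ∨ P)) = max(0.34, 0.44) = 0.44
((P ∨ (Q ∨ P)) ⊃ P): 0.44 > 0.34, so result = 0.34
(((P ∨ (Q ∨ P)) ⊃ P) ∨ Q) = max(0.34, 0.44) = 0.44
((P ⊃ (P ∨ Q)) ⊃ (((P ∨ (Q ∨ P)) ⊃ P) ∨ Q)): 1 > 0.44, so result = 0.44
((((Q ∨ (Q ∧ (P ∧ Q))) ∨ Q) ∧ (P ⊃ (P ∨ Q))) ⊃ ((P ⊃ (P ∨ Q)) ⊃ (((P ∨ (Q ∨ P)) ⊃ P) ∨ Q))): 0.44 ≤ 0.44, so result = 1
(P ∨ Q) = max(0.34, 0.44) = 0.44
(P ⊃ (P ∨ Q)): 0.34 ≤ 0.44, so result = 1
(Q ∨ P) = max(0.44, 0.34) = 0.44
(P ∨ (Q ∨ P)) = max(0.34, 0.44) = 0.44
((P ∨ (Q ∨ P)) ⊃ P): 0.44 > 0.34, so result = 0.34
(((P ∨ (Q ∨ P)) ⊃ P) ∨ Q) = max(0.34, 0.44) = 0.44
((P ⊃ (P ∨ Q)) ⊃ (((P ∨ (Q ∨ P)) ⊃ P) ∨ Q)): 1 > 0.44, so result = 0.44
(P ∧ Q) = min(0.34, 0.44) = 0.34
(Q ∧ (P ∧ Q)) = min(0.44, 0.34) = 0.34
(Q ∨ (Q ∧ (P ∧ Q))) = max(0.44, 0.34) = 0.44
((Q ∨ (Q ∧ (P ∧ Q))) ∨ Q) = max(0.44, 0.44) = 0.44
(P ∨ Q) = max(0.34, 0.44) = 0.44
(P ⊃ (P ∨ Q)): 0.34 ≤ 0.44, so result = 1
(((Q ∨ (Q ∧ (P ∧ Q))) ∨ Q) ∧ (P ⊃ (P ∨ Q))) = min(0.44, 1) = 0.44
(((P ⊃ (P ∨ Q)) ⊃ (((P ∨ (Q ∨ P)) ⊃ P) ∨ Q)) ⊃ (((Q ∨ (Q ∧ (P ∧ Q))) ∨ Q) ∧ (P ⊃ (P ∨ Q)))): 0.44 ≤ 0.44, so result = 1
(((((Q ∨ (Q ∧ (P ∧ Q))) ∨ Q) ∧ (P ⊃ (P ∨ Q))) ⊃ ((P ⊃ (P ∨ Q)) ⊃ (((P ∨ (Q ∨ P)) ⊃ P) ∨ Q))) ∨ (((P ⊃ (P ∨ Q)) ⊃ (((P ∨ (Q ∨ P)) ⊃ P) ∨ Q)) ⊃ (((Q ∨ (Q ∧ (P ∧ Q))) ∨ Q) ∧ (P ⊃ (P ∨ Q))))) = max(1, 1) = 1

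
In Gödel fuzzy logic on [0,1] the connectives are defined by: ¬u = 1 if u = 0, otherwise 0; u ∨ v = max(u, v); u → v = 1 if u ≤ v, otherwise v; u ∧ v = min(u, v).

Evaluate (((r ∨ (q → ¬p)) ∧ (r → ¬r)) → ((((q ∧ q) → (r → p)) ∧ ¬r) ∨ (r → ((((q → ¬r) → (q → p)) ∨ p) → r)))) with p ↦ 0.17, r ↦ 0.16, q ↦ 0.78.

1.00

¬p: Gödel ¬ of 0.17 = 0 (operand ≠ 0)
(q → ¬p): 0.78 > 0, so result = 0
(r ∨ (q → ¬p)) = max(0.16, 0) = 0.16
¬r: Gödel ¬ of 0.16 = 0 (operand ≠ 0)
(r → ¬r): 0.16 > 0, so result = 0
((r ∨ (q → ¬p)) ∧ (r → ¬r)) = min(0.16, 0) = 0
(q ∧ q) = min(0.78, 0.78) = 0.78
(r → p): 0.16 ≤ 0.17, so result = 1
((q ∧ q) → (r → p)): 0.78 ≤ 1, so result = 1
¬r: Gödel ¬ of 0.16 = 0 (operand ≠ 0)
(((q ∧ q) → (r → p)) ∧ ¬r) = min(1, 0) = 0
¬r: Gödel ¬ of 0.16 = 0 (operand ≠ 0)
(q → ¬r): 0.78 > 0, so result = 0
(q → p): 0.78 > 0.17, so result = 0.17
((q → ¬r) → (q → p)): 0 ≤ 0.17, so result = 1
(((q → ¬r) → (q → p)) ∨ p) = max(1, 0.17) = 1
((((q → ¬r) → (q → p)) ∨ p) → r): 1 > 0.16, so result = 0.16
(r → ((((q → ¬r) → (q → p)) ∨ p) → r)): 0.16 ≤ 0.16, so result = 1
((((q ∧ q) → (r → p)) ∧ ¬r) ∨ (r → ((((q → ¬r) → (q → p)) ∨ p) → r))) = max(0, 1) = 1
(((r ∨ (q → ¬p)) ∧ (r → ¬r)) → ((((q ∧ q) → (r → p)) ∧ ¬r) ∨ (r → ((((q → ¬r) → (q → p)) ∨ p) → r)))): 0 ≤ 1, so result = 1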